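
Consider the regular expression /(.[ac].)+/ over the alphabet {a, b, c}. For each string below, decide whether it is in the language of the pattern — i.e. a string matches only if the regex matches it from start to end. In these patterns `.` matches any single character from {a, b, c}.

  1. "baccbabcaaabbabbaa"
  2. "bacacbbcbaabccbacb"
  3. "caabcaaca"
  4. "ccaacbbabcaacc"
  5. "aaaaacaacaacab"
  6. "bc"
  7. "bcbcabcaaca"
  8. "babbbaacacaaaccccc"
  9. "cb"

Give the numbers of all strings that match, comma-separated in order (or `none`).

1 → no match
2 → match
3 → match
4 → no match
5 → no match
6 → no match
7 → no match
8 → no match
9 → no match

2, 3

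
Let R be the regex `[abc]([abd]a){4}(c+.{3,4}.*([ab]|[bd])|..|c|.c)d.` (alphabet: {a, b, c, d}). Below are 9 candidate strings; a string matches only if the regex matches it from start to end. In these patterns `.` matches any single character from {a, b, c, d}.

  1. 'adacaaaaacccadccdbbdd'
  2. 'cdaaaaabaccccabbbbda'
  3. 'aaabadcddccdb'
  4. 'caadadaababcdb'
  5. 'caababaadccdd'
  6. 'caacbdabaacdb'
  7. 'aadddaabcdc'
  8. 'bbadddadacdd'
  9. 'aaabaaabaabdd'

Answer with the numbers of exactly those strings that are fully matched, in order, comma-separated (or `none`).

2, 9

1 → no match
2 → match
3 → no match
4 → no match
5 → no match
6 → no match
7 → no match
8 → no match
9 → match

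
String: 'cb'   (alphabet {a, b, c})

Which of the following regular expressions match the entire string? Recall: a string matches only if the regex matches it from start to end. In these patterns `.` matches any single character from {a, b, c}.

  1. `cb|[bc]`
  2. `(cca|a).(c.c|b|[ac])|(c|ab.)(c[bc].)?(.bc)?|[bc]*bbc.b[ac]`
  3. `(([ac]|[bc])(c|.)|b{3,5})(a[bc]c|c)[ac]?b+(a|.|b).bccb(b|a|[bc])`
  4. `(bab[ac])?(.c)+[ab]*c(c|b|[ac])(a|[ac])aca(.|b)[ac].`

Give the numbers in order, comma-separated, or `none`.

1

1 → match
2 → no match
3 → no match
4 → no match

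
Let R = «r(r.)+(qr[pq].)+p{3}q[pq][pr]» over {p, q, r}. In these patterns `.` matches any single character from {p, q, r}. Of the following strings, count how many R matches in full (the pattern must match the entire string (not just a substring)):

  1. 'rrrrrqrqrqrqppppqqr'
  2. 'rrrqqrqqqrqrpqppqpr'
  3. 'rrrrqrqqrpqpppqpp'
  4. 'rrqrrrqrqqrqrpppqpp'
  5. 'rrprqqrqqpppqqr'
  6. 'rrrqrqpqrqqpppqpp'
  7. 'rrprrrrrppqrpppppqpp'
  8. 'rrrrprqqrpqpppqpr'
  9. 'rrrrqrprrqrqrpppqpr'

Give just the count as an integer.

1 → match
2 → no match
3 → match
4 → match
5 → match
6 → match
7 → no match
8 → match
9 → match
Total matched: 7

7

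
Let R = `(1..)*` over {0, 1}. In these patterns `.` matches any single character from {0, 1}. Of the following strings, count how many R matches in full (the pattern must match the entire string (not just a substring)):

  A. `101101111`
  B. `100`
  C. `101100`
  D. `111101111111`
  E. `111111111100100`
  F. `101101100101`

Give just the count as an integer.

6

A → match
B → match
C → match
D → match
E → match
F → match
Total matched: 6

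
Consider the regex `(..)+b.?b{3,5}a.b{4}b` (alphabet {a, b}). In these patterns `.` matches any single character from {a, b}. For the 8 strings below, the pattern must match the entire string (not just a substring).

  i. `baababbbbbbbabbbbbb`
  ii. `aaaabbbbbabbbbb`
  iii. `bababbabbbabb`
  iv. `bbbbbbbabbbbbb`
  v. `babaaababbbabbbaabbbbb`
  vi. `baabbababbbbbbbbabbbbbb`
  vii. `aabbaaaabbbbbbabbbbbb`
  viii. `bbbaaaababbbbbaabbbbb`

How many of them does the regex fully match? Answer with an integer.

6

i → match
ii → no match
iii → no match
iv → match
v → match
vi → match
vii → match
viii → match
Total matched: 6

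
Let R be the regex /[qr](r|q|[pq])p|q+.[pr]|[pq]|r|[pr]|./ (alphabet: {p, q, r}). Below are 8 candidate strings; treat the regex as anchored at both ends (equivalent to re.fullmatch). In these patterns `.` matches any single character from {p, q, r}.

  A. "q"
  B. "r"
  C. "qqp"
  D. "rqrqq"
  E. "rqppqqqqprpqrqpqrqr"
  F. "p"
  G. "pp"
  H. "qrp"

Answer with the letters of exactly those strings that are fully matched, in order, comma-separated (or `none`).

A, B, C, F, H

A. "q" → match
B. "r" → match
C. "qqp" → match
D. "rqrqq" → no match
E → no match
F. "p" → match
G. "pp" → no match
H. "qrp" → match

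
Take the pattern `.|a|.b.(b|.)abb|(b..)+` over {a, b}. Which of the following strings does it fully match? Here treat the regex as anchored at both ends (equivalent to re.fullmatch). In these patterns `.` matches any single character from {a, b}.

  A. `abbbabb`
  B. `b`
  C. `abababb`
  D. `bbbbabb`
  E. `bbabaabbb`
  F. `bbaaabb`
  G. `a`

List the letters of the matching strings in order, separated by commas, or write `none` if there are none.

A → match
B → match
C → match
D → match
E → match
F → match
G → match

A, B, C, D, E, F, G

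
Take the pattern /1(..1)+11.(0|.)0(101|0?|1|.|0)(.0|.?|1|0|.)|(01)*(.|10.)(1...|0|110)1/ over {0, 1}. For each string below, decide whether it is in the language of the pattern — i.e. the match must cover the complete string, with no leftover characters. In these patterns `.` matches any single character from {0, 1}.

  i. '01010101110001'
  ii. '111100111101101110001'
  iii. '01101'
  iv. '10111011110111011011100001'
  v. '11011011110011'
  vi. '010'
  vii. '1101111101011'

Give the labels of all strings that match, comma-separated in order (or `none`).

i, iii, iv, v, vii

i → match
ii → no match
iii → match
iv → match
v → match
vi → no match
vii → match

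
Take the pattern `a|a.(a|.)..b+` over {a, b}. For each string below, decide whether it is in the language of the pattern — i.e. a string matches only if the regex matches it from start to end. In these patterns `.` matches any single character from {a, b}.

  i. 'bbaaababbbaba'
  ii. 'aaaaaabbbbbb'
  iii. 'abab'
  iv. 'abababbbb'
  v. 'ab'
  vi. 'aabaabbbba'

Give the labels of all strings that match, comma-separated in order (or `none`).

iv

i → no match — must start with 'a'
ii. 'aaaaaabbbbbb' → no match
iii. 'abab' → no match
iv. 'abababbbb' → match
v. 'ab' → no match
vi. 'aabaabbbba' → no match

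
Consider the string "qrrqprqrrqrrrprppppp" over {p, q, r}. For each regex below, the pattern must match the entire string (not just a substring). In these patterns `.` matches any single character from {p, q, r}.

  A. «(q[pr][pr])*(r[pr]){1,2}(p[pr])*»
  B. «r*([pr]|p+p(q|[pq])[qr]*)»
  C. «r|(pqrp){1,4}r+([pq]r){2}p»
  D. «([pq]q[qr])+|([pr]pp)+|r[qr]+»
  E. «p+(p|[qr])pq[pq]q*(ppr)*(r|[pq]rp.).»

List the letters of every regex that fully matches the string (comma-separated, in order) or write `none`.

A → match
B → no match
C → no match
D → no match
E → no match — must start with "p"

A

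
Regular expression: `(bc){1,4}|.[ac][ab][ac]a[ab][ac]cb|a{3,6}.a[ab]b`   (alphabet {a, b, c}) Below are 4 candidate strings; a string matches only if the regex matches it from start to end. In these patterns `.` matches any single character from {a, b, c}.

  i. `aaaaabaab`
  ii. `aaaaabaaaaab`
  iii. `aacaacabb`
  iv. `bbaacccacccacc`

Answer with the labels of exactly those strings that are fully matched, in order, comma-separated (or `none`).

i → match
ii → no match
iii → no match
iv → no match

i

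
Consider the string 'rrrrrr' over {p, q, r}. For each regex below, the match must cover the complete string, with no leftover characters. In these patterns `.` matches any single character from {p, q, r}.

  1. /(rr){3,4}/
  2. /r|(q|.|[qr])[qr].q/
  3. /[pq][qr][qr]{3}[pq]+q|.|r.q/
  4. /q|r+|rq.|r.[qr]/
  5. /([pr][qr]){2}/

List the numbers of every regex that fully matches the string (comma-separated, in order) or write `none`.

1, 4

1 → match
2 → no match
3 → no match
4 → match
5 → no match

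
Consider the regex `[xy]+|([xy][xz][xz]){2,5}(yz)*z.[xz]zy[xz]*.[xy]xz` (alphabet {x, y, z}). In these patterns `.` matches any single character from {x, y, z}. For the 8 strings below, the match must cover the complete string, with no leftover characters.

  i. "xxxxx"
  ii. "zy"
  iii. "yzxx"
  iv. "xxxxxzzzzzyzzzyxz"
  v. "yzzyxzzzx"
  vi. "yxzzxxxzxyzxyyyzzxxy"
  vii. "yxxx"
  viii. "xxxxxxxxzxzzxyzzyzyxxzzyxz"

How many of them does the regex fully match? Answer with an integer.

3

i → match
ii → no match
iii → no match
iv → match
v → no match
vi → no match
vii → match
viii → no match
Total matched: 3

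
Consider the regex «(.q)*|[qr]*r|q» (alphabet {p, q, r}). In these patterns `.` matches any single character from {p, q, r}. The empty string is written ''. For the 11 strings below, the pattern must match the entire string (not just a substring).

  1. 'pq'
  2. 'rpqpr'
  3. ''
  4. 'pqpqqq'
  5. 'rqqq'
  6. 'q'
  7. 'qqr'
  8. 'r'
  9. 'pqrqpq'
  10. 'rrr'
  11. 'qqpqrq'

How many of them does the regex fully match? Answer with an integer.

10

1 → match
2 → no match
3 → match
4 → match
5 → match
6 → match
7 → match
8 → match
9 → match
10 → match
11 → match
Total matched: 10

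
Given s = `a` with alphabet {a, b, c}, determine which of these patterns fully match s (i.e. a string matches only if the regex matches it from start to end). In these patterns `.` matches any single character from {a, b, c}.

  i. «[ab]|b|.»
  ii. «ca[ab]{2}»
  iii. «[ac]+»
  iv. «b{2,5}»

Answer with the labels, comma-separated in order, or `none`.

i, iii

i → match
ii → no match — must start with `ca`
iii → match
iv → no match — must start with `b`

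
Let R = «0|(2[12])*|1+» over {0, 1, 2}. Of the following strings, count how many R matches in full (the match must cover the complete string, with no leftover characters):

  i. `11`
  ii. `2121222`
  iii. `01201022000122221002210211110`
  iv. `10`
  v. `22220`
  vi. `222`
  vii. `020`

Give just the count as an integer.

i → match
ii → no match
iii → no match
iv → no match
v → no match
vi → no match
vii → no match
Total matched: 1

1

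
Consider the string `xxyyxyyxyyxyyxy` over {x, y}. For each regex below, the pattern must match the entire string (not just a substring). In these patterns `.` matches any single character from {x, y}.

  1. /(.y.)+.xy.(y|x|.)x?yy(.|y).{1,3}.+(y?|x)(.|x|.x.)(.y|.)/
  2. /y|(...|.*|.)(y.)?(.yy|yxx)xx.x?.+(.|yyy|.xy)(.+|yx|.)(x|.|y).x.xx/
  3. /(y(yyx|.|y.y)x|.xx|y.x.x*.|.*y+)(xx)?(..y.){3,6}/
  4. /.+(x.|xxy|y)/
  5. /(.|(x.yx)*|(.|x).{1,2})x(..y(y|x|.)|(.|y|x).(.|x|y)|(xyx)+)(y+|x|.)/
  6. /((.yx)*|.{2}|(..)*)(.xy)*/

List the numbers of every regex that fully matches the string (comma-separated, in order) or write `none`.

1 → no match
2 → no match
3 → no match
4 → match
5 → no match
6 → match

4, 6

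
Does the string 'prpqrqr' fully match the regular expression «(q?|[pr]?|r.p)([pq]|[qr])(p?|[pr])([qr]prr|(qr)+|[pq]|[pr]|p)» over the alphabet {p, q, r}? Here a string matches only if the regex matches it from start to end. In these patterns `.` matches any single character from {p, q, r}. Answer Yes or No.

Yes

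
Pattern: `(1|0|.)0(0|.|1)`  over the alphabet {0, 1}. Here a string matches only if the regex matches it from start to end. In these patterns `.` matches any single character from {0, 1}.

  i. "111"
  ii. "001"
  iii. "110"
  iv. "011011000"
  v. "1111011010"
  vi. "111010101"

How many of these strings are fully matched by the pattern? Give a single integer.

1

i → no match
ii → match
iii → no match
iv → no match
v → no match
vi → no match
Total matched: 1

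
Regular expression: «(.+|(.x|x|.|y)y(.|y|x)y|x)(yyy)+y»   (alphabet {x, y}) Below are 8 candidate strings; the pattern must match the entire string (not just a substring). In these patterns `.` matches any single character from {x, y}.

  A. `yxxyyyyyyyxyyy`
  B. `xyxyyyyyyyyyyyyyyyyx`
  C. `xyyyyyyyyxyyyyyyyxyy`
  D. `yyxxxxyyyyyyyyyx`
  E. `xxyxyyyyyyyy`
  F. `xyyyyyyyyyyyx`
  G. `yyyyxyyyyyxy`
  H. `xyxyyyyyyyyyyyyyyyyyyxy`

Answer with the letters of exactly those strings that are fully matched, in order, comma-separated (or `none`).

A → no match — must end with `yyyy`
B → no match — must end with `yyyy`
C → no match — must end with `yyyy`
D → no match — must end with `yyyy`
E → match
F → no match — must end with `yyyy`
G → no match — must end with `yyyy`
H → no match — must end with `yyyy`

E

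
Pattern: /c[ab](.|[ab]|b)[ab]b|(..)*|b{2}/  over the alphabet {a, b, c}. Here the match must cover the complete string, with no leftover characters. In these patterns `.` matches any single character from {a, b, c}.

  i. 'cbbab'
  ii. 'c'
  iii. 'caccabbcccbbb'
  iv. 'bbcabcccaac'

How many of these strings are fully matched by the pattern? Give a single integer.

1

i → match
ii → no match
iii → no match
iv → no match
Total matched: 1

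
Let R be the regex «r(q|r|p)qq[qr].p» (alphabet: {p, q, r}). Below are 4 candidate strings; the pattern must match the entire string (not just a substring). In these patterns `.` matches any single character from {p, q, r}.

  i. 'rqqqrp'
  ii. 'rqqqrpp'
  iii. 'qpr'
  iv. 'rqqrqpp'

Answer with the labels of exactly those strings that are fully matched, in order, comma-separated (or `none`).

ii

i → no match
ii → match
iii → no match — must start with 'r'
iv → no match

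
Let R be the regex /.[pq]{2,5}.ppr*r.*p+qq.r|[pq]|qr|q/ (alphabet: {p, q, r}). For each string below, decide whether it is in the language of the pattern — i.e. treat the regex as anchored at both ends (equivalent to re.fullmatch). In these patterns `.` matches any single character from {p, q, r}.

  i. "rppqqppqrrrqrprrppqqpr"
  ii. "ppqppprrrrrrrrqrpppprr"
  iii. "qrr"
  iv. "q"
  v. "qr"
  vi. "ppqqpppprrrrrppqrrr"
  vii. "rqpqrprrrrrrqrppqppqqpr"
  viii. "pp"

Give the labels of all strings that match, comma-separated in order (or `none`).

iv, v

i → no match
ii → no match
iii → no match
iv → match
v → match
vi → no match
vii → no match
viii → no match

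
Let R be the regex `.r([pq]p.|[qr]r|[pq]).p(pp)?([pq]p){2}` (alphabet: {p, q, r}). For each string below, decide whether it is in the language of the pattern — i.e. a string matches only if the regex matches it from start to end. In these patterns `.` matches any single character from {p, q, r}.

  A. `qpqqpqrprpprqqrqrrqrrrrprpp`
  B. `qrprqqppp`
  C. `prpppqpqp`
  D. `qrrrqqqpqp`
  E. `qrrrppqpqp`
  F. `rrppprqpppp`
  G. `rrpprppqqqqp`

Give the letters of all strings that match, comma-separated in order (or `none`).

A → no match
B → no match
C → match
D → no match
E → match
F → no match
G → no match

C, E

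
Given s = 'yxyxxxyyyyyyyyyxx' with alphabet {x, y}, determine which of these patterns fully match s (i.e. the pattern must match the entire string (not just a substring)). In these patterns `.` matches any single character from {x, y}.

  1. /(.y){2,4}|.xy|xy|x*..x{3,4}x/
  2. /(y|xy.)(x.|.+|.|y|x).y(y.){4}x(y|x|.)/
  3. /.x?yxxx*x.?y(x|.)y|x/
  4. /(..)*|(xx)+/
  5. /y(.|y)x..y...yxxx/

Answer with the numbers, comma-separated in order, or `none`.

2

1 → no match
2 → match
3 → no match
4 → no match
5 → no match — must end with 'yxxx'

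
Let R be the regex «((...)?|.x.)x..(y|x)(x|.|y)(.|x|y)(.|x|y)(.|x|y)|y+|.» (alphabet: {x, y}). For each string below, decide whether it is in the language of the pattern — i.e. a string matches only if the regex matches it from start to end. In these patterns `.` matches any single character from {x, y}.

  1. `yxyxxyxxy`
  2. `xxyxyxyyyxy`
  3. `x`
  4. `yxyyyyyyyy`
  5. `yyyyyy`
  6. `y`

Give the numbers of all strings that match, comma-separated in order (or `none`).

1 → no match
2 → match
3 → match
4 → no match
5 → match
6 → match

2, 3, 5, 6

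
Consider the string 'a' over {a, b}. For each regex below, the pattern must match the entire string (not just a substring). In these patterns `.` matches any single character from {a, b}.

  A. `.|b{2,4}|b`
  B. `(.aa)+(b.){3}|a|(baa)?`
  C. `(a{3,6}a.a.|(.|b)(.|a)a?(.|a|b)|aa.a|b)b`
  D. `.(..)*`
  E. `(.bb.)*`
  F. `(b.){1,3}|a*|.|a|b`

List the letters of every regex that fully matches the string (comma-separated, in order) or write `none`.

A, B, D, F

A → match
B → match
C → no match — must end with 'b'
D → match
E → no match
F → match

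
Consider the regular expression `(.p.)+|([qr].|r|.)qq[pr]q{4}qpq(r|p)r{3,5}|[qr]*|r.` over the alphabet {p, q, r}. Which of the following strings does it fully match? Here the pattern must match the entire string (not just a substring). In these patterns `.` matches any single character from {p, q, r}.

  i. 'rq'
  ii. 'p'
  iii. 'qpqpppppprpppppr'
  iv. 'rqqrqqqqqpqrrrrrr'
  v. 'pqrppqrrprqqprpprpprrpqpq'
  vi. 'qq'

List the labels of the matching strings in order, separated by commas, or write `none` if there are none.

i, iv, vi

i → match
ii → no match
iii → no match
iv → match
v → no match
vi → match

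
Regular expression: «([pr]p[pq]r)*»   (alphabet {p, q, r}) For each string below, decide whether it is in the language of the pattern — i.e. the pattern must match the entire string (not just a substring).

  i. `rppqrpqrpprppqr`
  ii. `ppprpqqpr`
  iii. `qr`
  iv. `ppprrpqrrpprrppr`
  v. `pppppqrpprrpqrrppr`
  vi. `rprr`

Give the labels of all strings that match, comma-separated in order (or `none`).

i → no match
ii → no match
iii → no match
iv → match
v → no match
vi → no match

iv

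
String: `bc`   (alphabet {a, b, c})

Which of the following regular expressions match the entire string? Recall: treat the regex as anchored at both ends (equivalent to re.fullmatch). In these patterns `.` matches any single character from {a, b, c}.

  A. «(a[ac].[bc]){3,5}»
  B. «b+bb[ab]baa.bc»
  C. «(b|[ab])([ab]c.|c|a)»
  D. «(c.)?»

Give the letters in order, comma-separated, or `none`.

A → no match — must start with `a`
B → no match
C → match
D → no match

C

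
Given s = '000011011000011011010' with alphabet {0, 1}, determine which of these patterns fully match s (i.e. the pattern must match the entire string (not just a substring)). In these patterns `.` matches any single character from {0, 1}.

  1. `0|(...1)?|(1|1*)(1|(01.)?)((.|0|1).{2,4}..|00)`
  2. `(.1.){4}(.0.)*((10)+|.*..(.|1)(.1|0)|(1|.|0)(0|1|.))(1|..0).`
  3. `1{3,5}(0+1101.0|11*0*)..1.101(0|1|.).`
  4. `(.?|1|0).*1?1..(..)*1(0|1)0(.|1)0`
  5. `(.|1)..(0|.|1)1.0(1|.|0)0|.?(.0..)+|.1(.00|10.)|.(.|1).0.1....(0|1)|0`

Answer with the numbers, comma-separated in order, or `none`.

4

1 → no match
2 → no match
3 → no match — must start with '1'
4 → match
5 → no match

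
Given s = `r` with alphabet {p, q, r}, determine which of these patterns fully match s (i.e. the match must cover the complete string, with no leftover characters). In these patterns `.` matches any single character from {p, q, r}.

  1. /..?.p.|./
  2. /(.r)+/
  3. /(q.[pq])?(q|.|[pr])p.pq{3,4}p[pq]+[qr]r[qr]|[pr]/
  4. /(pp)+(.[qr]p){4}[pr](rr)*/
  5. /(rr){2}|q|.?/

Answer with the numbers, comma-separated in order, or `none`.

1 → match
2 → no match
3 → match
4 → no match — must start with `pp`
5 → match

1, 3, 5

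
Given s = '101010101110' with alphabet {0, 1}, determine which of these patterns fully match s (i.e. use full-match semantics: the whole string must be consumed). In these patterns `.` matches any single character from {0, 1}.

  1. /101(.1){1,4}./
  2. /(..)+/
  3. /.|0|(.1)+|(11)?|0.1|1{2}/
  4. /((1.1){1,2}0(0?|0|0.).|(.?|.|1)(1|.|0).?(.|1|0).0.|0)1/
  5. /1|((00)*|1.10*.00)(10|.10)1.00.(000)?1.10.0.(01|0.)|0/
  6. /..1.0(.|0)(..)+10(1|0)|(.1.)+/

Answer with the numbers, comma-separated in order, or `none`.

1 → match
2 → match
3 → no match
4 → no match — must end with '1'
5 → no match
6 → no match

1, 2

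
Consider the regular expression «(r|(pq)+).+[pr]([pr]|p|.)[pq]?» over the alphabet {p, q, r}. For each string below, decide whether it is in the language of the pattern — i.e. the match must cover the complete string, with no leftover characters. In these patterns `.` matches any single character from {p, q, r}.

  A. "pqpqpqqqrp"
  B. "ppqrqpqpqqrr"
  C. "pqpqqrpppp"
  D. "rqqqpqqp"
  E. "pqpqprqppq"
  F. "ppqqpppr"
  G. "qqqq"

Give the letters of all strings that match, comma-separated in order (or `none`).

A → match
B → no match
C → match
D → no match
E → match
F → no match
G → no match

A, C, E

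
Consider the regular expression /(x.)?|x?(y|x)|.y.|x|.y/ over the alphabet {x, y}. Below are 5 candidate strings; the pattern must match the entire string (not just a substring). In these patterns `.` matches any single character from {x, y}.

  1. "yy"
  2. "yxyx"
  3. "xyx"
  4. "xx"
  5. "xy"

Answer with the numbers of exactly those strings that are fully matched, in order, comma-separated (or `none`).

1 → match
2 → no match
3 → match
4 → match
5 → match

1, 3, 4, 5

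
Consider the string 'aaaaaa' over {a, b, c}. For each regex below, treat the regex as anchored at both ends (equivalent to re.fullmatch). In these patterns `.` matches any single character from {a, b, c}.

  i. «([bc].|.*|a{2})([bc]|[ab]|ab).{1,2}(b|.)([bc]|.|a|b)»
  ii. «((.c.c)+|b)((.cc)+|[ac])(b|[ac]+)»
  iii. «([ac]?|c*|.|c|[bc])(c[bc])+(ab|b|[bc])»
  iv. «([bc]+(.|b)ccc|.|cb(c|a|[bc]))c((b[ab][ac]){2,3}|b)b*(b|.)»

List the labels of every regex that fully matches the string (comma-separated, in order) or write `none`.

i

i → match
ii → no match
iii → no match
iv → no match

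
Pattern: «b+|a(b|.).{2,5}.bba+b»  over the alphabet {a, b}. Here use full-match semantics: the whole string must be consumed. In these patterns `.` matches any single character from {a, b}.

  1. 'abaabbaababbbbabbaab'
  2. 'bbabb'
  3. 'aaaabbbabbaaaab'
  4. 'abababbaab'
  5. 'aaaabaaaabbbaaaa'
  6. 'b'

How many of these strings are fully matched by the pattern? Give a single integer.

1 → no match
2. 'bbabb' → no match
3 → match
4. 'abababbaab' → match
5 → no match
6. 'b' → match
Total matched: 3

3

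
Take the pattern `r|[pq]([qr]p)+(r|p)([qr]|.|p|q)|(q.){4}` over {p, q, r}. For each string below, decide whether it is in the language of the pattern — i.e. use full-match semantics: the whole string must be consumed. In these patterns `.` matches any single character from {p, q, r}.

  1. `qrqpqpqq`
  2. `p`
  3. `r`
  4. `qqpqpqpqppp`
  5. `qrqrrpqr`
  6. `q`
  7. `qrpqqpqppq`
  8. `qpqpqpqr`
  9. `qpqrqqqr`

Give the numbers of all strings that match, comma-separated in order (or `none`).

1 → match
2 → no match
3 → match
4 → match
5 → no match
6 → no match
7 → no match
8 → match
9 → match

1, 3, 4, 8, 9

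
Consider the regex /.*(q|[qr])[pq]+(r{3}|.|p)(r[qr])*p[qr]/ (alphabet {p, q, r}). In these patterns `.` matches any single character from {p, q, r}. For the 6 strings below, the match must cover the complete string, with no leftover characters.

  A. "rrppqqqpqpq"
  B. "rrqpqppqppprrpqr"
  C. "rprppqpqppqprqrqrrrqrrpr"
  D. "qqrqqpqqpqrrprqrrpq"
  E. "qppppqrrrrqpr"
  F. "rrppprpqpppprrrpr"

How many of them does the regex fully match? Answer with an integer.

A → match
B → no match
C → match
D → no match
E → match
F → match
Total matched: 4

4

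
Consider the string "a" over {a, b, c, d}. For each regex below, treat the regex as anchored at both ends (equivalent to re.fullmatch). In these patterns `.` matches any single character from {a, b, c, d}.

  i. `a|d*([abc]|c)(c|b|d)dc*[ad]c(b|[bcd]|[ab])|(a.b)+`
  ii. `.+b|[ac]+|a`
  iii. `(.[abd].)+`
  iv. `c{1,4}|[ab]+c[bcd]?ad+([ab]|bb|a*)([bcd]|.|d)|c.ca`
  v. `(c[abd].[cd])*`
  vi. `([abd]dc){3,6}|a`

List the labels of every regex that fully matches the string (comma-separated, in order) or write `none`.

i → match
ii → match
iii → no match
iv → no match
v → no match
vi → match

i, ii, vi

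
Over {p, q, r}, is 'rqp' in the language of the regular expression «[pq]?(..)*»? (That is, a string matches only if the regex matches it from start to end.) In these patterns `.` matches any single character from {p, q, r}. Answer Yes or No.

No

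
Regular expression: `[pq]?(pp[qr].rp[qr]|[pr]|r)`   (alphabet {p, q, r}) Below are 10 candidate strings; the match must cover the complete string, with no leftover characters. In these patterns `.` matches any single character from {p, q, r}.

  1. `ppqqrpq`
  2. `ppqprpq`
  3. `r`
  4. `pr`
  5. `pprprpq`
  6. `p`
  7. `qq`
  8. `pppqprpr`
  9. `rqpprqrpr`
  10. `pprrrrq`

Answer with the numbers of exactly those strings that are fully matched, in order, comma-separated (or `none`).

1, 2, 3, 4, 5, 6, 8

1. `ppqqrpq` → match
2. `ppqprpq` → match
3. `r` → match
4. `pr` → match
5. `pprprpq` → match
6. `p` → match
7. `qq` → no match
8. `pppqprpr` → match
9. `rqpprqrpr` → no match
10. `pprrrrq` → no match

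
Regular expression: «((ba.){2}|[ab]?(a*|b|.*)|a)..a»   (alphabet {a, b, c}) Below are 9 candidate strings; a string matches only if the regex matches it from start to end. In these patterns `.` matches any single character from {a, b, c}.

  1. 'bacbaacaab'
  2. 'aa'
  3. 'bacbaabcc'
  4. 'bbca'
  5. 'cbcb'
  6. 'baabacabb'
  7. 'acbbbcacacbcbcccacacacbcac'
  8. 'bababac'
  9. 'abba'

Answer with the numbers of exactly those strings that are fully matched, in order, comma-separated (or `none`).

4, 9

1. 'bacbaacaab' → no match — must end with 'a'
2. 'aa' → no match
3. 'bacbaabcc' → no match — must end with 'a'
4. 'bbca' → match
5. 'cbcb' → no match — must end with 'a'
6. 'baabacabb' → no match — must end with 'a'
7 → no match — must end with 'a'
8. 'bababac' → no match — must end with 'a'
9. 'abba' → match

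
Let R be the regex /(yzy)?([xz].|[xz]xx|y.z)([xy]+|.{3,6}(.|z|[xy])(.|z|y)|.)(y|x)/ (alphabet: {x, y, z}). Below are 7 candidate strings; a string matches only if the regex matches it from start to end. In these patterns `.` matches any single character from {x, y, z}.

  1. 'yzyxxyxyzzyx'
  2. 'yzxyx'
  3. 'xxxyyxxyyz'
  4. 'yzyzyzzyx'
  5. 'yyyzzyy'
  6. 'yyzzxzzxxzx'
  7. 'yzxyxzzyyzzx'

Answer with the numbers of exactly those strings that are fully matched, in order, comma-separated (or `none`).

1, 6

1 → match
2 → no match
3 → no match
4 → no match
5 → no match
6 → match
7 → no match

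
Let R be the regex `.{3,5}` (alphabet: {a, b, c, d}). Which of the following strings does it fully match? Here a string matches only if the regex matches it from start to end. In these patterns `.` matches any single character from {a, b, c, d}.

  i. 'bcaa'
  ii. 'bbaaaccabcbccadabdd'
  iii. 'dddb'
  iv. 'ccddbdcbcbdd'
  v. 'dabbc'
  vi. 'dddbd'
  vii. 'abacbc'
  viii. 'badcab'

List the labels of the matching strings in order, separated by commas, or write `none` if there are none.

i. 'bcaa' → match
ii → no match
iii. 'dddb' → match
iv. 'ccddbdcbcbdd' → no match
v. 'dabbc' → match
vi. 'dddbd' → match
vii. 'abacbc' → no match
viii. 'badcab' → no match

i, iii, v, vi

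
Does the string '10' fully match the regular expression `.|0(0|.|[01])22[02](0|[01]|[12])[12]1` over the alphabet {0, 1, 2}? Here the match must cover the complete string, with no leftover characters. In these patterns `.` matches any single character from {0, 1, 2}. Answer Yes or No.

No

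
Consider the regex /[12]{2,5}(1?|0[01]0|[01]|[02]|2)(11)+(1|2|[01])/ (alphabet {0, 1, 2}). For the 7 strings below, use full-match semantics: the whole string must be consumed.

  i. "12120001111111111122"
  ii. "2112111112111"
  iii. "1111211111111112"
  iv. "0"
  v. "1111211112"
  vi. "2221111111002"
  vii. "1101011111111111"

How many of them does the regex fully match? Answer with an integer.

i → no match
ii → no match
iii → match
iv → no match
v → match
vi → no match
vii → match
Total matched: 3

3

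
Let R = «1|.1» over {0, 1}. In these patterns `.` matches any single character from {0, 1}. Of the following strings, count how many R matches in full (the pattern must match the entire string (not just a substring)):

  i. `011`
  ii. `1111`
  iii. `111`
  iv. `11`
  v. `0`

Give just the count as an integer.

i → no match
ii → no match
iii → no match
iv → match
v → no match — must end with `1`
Total matched: 1

1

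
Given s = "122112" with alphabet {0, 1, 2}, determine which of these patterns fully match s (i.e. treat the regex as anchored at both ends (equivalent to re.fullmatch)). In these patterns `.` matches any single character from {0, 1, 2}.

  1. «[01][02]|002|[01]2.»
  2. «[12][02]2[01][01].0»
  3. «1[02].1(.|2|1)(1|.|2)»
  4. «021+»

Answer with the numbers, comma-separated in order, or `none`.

3

1 → no match
2 → no match — must end with "0"
3 → match
4 → no match — must start with "021"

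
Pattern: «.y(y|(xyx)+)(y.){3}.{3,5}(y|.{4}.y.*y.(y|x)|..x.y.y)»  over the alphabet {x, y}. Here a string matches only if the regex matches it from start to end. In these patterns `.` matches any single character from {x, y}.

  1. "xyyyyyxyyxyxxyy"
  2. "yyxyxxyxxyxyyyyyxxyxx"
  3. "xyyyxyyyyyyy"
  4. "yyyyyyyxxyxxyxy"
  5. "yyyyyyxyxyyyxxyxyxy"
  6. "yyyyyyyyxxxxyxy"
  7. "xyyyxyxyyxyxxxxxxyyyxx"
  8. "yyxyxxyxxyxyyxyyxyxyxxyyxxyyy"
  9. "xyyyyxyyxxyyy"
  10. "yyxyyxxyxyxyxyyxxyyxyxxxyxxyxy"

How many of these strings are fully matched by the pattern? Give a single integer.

1 → match
2 → no match
3. "xyyyxyyyyyyy" → no match
4 → no match
5 → no match
6 → match
7 → match
8 → no match
9 → no match
10 → no match
Total matched: 3

3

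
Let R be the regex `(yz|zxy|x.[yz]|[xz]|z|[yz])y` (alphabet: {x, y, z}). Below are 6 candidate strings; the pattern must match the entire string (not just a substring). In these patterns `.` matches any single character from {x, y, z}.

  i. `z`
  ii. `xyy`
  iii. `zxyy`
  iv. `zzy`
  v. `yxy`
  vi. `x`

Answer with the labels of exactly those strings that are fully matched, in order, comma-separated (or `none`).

iii

i → no match — must end with `y`
ii → no match
iii → match
iv → no match
v → no match
vi → no match — must end with `y`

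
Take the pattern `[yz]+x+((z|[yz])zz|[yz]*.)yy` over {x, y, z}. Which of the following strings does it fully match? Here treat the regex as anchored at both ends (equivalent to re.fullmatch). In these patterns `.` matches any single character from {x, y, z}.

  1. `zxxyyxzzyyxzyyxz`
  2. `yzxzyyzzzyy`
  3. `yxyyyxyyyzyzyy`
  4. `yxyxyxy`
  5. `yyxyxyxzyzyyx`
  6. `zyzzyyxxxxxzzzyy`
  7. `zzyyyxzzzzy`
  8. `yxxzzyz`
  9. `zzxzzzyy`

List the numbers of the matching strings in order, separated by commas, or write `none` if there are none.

1 → no match — must end with `yy`
2 → match
3 → no match
4 → no match — must end with `yy`
5 → no match — must end with `yy`
6 → match
7 → no match — must end with `yy`
8 → no match — must end with `yy`
9 → match

2, 6, 9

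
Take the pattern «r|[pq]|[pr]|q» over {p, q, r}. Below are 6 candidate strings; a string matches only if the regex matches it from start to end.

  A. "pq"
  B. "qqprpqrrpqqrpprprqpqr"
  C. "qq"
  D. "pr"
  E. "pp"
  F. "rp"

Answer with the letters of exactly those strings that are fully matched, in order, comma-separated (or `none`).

A → no match
B → no match
C → no match
D → no match
E → no match
F → no match

none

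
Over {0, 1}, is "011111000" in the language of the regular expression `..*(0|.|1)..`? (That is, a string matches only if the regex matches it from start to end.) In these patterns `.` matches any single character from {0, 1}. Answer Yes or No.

Yes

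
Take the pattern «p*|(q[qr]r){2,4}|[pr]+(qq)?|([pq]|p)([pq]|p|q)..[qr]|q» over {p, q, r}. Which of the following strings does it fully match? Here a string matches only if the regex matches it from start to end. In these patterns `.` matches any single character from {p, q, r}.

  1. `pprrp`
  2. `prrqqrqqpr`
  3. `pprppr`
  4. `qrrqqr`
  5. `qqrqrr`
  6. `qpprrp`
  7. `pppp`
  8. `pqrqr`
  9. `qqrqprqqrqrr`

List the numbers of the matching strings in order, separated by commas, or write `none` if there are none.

1. `pprrp` → match
2. `prrqqrqqpr` → no match
3. `pprppr` → match
4. `qrrqqr` → match
5. `qqrqrr` → match
6. `qpprrp` → no match
7. `pppp` → match
8. `pqrqr` → match
9. `qqrqprqqrqrr` → no match

1, 3, 4, 5, 7, 8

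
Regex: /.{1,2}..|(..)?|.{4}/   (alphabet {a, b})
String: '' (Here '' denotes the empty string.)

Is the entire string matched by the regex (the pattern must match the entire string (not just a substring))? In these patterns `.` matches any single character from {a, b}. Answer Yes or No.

Yes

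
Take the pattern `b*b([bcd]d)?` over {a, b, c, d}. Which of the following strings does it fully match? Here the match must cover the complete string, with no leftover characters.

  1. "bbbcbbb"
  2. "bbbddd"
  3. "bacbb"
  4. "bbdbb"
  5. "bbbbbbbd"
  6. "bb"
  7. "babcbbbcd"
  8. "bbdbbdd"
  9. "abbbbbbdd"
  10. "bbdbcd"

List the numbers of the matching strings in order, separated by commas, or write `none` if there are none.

5, 6

1. "bbbcbbb" → no match
2. "bbbddd" → no match
3. "bacbb" → no match
4. "bbdbb" → no match
5. "bbbbbbbd" → match
6. "bb" → match
7. "babcbbbcd" → no match
8. "bbdbbdd" → no match
9. "abbbbbbdd" → no match
10. "bbdbcd" → no match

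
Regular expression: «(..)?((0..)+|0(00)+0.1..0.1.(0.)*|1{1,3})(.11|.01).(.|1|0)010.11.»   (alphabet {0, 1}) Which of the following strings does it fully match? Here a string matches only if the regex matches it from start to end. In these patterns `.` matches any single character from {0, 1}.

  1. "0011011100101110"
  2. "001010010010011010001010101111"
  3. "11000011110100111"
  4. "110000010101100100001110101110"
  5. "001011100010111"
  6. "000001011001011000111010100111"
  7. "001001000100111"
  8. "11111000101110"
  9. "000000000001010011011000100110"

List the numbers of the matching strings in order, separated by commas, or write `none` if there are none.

1, 2, 3, 4, 6, 7, 8, 9

1 → match
2 → match
3 → match
4 → match
5 → no match
6 → match
7 → match
8 → match
9 → match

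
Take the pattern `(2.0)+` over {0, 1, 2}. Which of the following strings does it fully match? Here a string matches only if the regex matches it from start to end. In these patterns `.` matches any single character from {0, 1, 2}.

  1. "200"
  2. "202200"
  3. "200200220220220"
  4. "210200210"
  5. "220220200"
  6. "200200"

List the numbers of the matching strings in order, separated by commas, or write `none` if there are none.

1 → match
2 → no match
3 → match
4 → match
5 → match
6 → match

1, 3, 4, 5, 6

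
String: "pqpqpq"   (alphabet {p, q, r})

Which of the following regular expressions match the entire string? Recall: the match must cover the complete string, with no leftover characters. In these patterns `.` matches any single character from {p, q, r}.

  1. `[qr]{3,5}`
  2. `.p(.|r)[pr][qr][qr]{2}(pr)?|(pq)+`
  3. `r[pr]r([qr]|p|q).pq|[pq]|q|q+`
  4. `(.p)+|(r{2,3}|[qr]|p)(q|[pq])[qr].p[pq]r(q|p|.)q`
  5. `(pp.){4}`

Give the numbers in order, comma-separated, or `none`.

1 → no match
2 → match
3 → no match
4 → no match
5 → no match — must start with "pp"

2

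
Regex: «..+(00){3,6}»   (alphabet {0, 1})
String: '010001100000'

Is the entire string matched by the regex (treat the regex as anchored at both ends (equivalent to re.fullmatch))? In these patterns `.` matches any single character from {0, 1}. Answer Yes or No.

No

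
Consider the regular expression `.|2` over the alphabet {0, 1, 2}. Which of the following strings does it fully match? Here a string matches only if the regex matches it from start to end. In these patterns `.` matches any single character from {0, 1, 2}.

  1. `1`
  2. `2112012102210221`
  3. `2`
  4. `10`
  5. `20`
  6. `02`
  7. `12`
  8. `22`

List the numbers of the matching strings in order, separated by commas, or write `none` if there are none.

1, 3

1 → match
2 → no match
3 → match
4 → no match
5 → no match
6 → no match
7 → no match
8 → no match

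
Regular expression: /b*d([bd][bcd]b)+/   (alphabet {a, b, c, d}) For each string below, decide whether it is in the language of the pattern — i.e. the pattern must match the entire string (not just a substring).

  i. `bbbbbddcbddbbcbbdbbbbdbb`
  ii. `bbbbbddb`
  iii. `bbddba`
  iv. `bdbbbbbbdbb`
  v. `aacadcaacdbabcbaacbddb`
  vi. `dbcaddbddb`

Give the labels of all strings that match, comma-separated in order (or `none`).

i → match
ii. `bbbbbddb` → no match
iii. `bbddba` → no match — must end with `b`
iv. `bdbbbbbbdbb` → match
v → no match
vi. `dbcaddbddb` → no match

i, iv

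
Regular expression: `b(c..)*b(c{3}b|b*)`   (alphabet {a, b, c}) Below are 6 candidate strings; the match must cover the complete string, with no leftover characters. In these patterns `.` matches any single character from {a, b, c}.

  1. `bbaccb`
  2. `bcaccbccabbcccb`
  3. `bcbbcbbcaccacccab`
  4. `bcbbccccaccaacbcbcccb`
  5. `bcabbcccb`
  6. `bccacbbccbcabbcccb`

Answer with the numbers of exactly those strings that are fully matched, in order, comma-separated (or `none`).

2, 3, 4, 5, 6

1 → no match
2 → match
3 → match
4 → match
5 → match
6 → match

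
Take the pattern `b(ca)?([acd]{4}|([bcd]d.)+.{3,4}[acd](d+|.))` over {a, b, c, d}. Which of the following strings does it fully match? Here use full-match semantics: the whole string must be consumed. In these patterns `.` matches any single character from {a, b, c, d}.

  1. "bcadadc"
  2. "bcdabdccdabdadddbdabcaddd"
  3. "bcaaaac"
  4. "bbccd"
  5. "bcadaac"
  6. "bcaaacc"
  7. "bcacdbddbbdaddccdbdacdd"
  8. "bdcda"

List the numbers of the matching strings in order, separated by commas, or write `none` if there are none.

1, 2, 3, 5, 6, 7, 8

1 → match
2 → match
3 → match
4 → no match
5 → match
6 → match
7 → match
8 → match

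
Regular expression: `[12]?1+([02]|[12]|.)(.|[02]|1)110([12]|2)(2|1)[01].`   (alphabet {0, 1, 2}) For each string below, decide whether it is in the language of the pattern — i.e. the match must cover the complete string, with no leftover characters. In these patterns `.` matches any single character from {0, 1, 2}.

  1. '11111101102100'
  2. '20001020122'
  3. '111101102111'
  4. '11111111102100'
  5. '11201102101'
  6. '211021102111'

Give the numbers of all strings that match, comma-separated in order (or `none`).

1 → match
2 → no match
3 → match
4 → match
5 → match
6 → match

1, 3, 4, 5, 6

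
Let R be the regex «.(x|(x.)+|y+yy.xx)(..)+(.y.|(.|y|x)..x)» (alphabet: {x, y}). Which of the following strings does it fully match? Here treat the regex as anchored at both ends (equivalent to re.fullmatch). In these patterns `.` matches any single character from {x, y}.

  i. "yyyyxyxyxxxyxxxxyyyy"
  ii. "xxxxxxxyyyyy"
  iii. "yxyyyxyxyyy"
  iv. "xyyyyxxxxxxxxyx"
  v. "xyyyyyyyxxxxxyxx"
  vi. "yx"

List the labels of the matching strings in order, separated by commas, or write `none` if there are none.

ii, iii, iv, v

i → no match
ii → match
iii → match
iv → match
v → match
vi → no match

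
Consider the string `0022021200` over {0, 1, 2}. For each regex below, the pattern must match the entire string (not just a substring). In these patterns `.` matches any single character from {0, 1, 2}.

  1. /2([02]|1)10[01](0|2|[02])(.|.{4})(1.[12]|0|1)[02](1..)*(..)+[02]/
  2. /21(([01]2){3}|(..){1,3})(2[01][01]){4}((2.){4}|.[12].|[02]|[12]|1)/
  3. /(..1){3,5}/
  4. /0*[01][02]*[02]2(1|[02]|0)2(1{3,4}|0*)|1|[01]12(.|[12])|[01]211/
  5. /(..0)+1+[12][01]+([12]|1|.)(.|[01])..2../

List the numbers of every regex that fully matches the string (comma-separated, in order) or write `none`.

4

1 → no match — must start with `2`
2 → no match — must start with `21`
3 → no match — must end with `1`
4 → match
5 → no match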